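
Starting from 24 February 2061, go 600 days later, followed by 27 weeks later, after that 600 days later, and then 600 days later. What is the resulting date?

August 6, 2066

Counting forward 600 days from February 24, 2061:
February has 28 days, so 28 − 24 = 4 days remain after February 24, 2061; 600 − 4 = 596 left.
March 2061 has 31 days: 596 − 31 = 565 left.
April 2061 has 30 days: 565 − 30 = 535 left.
May 2061 has 31 days: 535 − 31 = 504 left.
June 2061 has 30 days: 504 − 30 = 474 left.
July 2061 has 31 days: 474 − 31 = 443 left.
August 2061 has 31 days: 443 − 31 = 412 left.
September 2061 has 30 days: 412 − 30 = 382 left.
October 2061 has 31 days: 382 − 31 = 351 left.
November 2061 has 30 days: 351 − 30 = 321 left.
December 2061 has 31 days: 321 − 31 = 290 left.
January 2062 has 31 days: 290 − 31 = 259 left.
February 2062 has 28 days (2062 is not a leap year): 259 − 28 = 231 left.
March 2062 has 31 days: 231 − 31 = 200 left.
April 2062 has 30 days: 200 − 30 = 170 left.
May 2062 has 31 days: 170 − 31 = 139 left.
June 2062 has 30 days: 139 − 30 = 109 left.
July 2062 has 31 days: 109 − 31 = 78 left.
August 2062 has 31 days: 78 − 31 = 47 left.
September 2062 has 30 days: 47 − 30 = 17 left.
17 days into October 2062 → October 17, 2062.
Advancing 27 weeks (= 189 days) from October 17, 2062:
October has 31 days, so 31 − 17 = 14 days remain after October 17, 2062; 189 − 14 = 175 left.
November 2062 has 30 days: 175 − 30 = 145 left.
December 2062 has 31 days: 145 − 31 = 114 left.
January 2063 has 31 days: 114 − 31 = 83 left.
February 2063 has 28 days (2063 is not a leap year): 83 − 28 = 55 left.
March 2063 has 31 days: 55 − 31 = 24 left.
24 days into April 2063 → April 24, 2063.
Adding 600 days from April 24, 2063:
April has 30 days, so 30 − 24 = 6 days remain after April 24, 2063; 600 − 6 = 594 left.
May 2063 has 31 days: 594 − 31 = 563 left.
June 2063 has 30 days: 563 − 30 = 533 left.
July 2063 has 31 days: 533 − 31 = 502 left.
August 2063 has 31 days: 502 − 31 = 471 left.
September 2063 has 30 days: 471 − 30 = 441 left.
October 2063 has 31 days: 441 − 31 = 410 left.
November 2063 has 30 days: 410 − 30 = 380 left.
December 2063 has 31 days: 380 − 31 = 349 left.
January 2064 has 31 days: 349 − 31 = 318 left.
February 2064 has 29 days (2064 is a leap year): 318 − 29 = 289 left.
March 2064 has 31 days: 289 − 31 = 258 left.
April 2064 has 30 days: 258 − 30 = 228 left.
May 2064 has 31 days: 228 − 31 = 197 left.
June 2064 has 30 days: 197 − 30 = 167 left.
July 2064 has 31 days: 167 − 31 = 136 left.
August 2064 has 31 days: 136 − 31 = 105 left.
September 2064 has 30 days: 105 − 30 = 75 left.
October 2064 has 31 days: 75 − 31 = 44 left.
November 2064 has 30 days: 44 − 30 = 14 left.
14 days into December 2064 → December 14, 2064.
Adding 600 days from December 14, 2064:
December has 31 days, so 31 − 14 = 17 days remain after December 14, 2064; 600 − 17 = 583 left.
January 2065 has 31 days: 583 − 31 = 552 left.
February 2065 has 28 days (2065 is not a leap year): 552 − 28 = 524 left.
March 2065 has 31 days: 524 − 31 = 493 left.
April 2065 has 30 days: 493 − 30 = 463 left.
May 2065 has 31 days: 463 − 31 = 432 left.
June 2065 has 30 days: 432 − 30 = 402 left.
July 2065 has 31 days: 402 − 31 = 371 left.
August 2065 has 31 days: 371 − 31 = 340 left.
September 2065 has 30 days: 340 − 30 = 310 left.
October 2065 has 31 days: 310 − 31 = 279 left.
November 2065 has 30 days: 279 − 30 = 249 left.
December 2065 has 31 days: 249 − 31 = 218 left.
January 2066 has 31 days: 218 − 31 = 187 left.
February 2066 has 28 days (2066 is not a leap year): 187 − 28 = 159 left.
March 2066 has 31 days: 159 − 31 = 128 left.
April 2066 has 30 days: 128 − 30 = 98 left.
May 2066 has 31 days: 98 − 31 = 67 left.
June 2066 has 30 days: 67 − 30 = 37 left.
July 2066 has 31 days: 37 − 31 = 6 left.
6 days into August 2066 → August 6, 2066.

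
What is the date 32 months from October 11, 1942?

June 11, 1945

Counting forward 32 months from October 11, 1942.
month 10 + 32 = 42, which is month 6 of year 1945 → June 1945.
Day 11 is valid in June, giving June 11, 1945.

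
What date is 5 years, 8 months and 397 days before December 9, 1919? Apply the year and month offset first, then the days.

March 8, 1913

Subtracting 5 years, 8 months and 397 days from December 9, 1919: first the month/year part, then the days.
-5 years → 1914; month 12 − 8 = 4 → April 1914.
Day 9 is valid in April, giving April 9, 1914.
Now subtract 397 days from April 9, 1914.
Going back 9 days from April 9, 1914 reaches the end of the previous month; 397 − 9 = 388 left.
March 1914 has 31 days: 388 − 31 = 357 left.
February 1914 has 28 days (1914 is not a leap year): 357 − 28 = 329 left.
January 1914 has 31 days: 329 − 31 = 298 left.
December 1913 has 31 days: 298 − 31 = 267 left.
November 1913 has 30 days: 267 − 30 = 237 left.
October 1913 has 31 days: 237 − 31 = 206 left.
September 1913 has 30 days: 206 − 30 = 176 left.
August 1913 has 31 days: 176 − 31 = 145 left.
July 1913 has 31 days: 145 − 31 = 114 left.
June 1913 has 30 days: 114 − 30 = 84 left.
May 1913 has 31 days: 84 − 31 = 53 left.
April 1913 has 30 days: 53 − 30 = 23 left.
March 1913 has 31 days; 31 − 23 = 8 → March 8, 1913.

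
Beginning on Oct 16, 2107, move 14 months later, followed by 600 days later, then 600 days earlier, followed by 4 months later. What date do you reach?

Counting forward 14 months from October 16, 2107:
month 10 + 14 = 24, which is month 12 of year 2108 → December 2108.
Day 16 is valid in December, giving December 16, 2108.
Counting forward 600 days from December 16, 2108:
December has 31 days, so 31 − 16 = 15 days remain after December 16, 2108; 600 − 15 = 585 left.
January 2109 has 31 days: 585 − 31 = 554 left.
February 2109 has 28 days (2109 is not a leap year): 554 − 28 = 526 left.
March 2109 has 31 days: 526 − 31 = 495 left.
April 2109 has 30 days: 495 − 30 = 465 left.
May 2109 has 31 days: 465 − 31 = 434 left.
June 2109 has 30 days: 434 − 30 = 404 left.
July 2109 has 31 days: 404 − 31 = 373 left.
August 2109 has 31 days: 373 − 31 = 342 left.
September 2109 has 30 days: 342 − 30 = 312 left.
October 2109 has 31 days: 312 − 31 = 281 left.
November 2109 has 30 days: 281 − 30 = 251 left.
December 2109 has 31 days: 251 − 31 = 220 left.
January 2110 has 31 days: 220 − 31 = 189 left.
February 2110 has 28 days (2110 is not a leap year): 189 − 28 = 161 left.
March 2110 has 31 days: 161 − 31 = 130 left.
April 2110 has 30 days: 130 − 30 = 100 left.
May 2110 has 31 days: 100 − 31 = 69 left.
June 2110 has 30 days: 69 − 30 = 39 left.
July 2110 has 31 days: 39 − 31 = 8 left.
8 days into August 2110 → August 8, 2110.
Subtracting 600 days from August 8, 2110:
Going back 8 days from August 8, 2110 reaches the end of the previous month; 600 − 8 = 592 left.
July 2110 has 31 days: 592 − 31 = 561 left.
June 2110 has 30 days: 561 − 30 = 531 left.
May 2110 has 31 days: 531 − 31 = 500 left.
April 2110 has 30 days: 500 − 30 = 470 left.
March 2110 has 31 days: 470 − 31 = 439 left.
February 2110 has 28 days (2110 is not a leap year): 439 − 28 = 411 left.
January 2110 has 31 days: 411 − 31 = 380 left.
December 2109 has 31 days: 380 − 31 = 349 left.
November 2109 has 30 days: 349 − 30 = 319 left.
October 2109 has 31 days: 319 − 31 = 288 left.
September 2109 has 30 days: 288 − 30 = 258 left.
August 2109 has 31 days: 258 − 31 = 227 left.
July 2109 has 31 days: 227 − 31 = 196 left.
June 2109 has 30 days: 196 − 30 = 166 left.
May 2109 has 31 days: 166 − 31 = 135 left.
April 2109 has 30 days: 135 − 30 = 105 left.
March 2109 has 31 days: 105 − 31 = 74 left.
February 2109 has 28 days (2109 is not a leap year): 74 − 28 = 46 left.
January 2109 has 31 days: 46 − 31 = 15 left.
December 2108 has 31 days; 31 − 15 = 16 → December 16, 2108.
Counting forward 4 months from December 16, 2108:
month 12 + 4 = 16, which is month 4 of year 2109 → April 2109.
Day 16 is valid in April, giving April 16, 2109.

April 16, 2109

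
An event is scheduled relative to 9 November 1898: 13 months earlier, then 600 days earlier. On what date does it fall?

February 17, 1896

Subtracting 13 months from November 9, 1898:
month 11 − 13 = -2, which is month 10 of year 1897 → October 1897.
Day 9 is valid in October, giving October 9, 1897.
Subtracting 600 days from October 9, 1897:
Going back 9 days from October 9, 1897 reaches the end of the previous month; 600 − 9 = 591 left.
September 1897 has 30 days: 591 − 30 = 561 left.
August 1897 has 31 days: 561 − 31 = 530 left.
July 1897 has 31 days: 530 − 31 = 499 left.
June 1897 has 30 days: 499 − 30 = 469 left.
May 1897 has 31 days: 469 − 31 = 438 left.
April 1897 has 30 days: 438 − 30 = 408 left.
March 1897 has 31 days: 408 − 31 = 377 left.
February 1897 has 28 days (1897 is not a leap year): 377 − 28 = 349 left.
January 1897 has 31 days: 349 − 31 = 318 left.
December 1896 has 31 days: 318 − 31 = 287 left.
November 1896 has 30 days: 287 − 30 = 257 left.
October 1896 has 31 days: 257 − 31 = 226 left.
September 1896 has 30 days: 226 − 30 = 196 left.
August 1896 has 31 days: 196 − 31 = 165 left.
July 1896 has 31 days: 165 − 31 = 134 left.
June 1896 has 30 days: 134 − 30 = 104 left.
May 1896 has 31 days: 104 − 31 = 73 left.
April 1896 has 30 days: 73 − 30 = 43 left.
March 1896 has 31 days: 43 − 31 = 12 left.
February 1896 has 29 days; 29 − 12 = 17 → February 17, 1896.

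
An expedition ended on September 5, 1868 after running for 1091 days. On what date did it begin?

September 10, 1865

Subtracting 1091 days from September 5, 1868.
Going back 5 days from September 5, 1868 reaches the end of the previous month; 1091 − 5 = 1086 left.
August 1868 has 31 days: 1086 − 31 = 1055 left.
July 1868 has 31 days: 1055 − 31 = 1024 left.
June 1868 has 30 days: 1024 − 30 = 994 left.
May 1868 has 31 days: 994 − 31 = 963 left.
April 1868 has 30 days: 963 − 30 = 933 left.
March 1868 has 31 days: 933 − 31 = 902 left.
February 1868 has 29 days (1868 is a leap year): 902 − 29 = 873 left.
January 1868 has 31 days: 873 − 31 = 842 left.
December 1867 has 31 days: 842 − 31 = 811 left.
November 1867 has 30 days: 811 − 30 = 781 left.
October 1867 has 31 days: 781 − 31 = 750 left.
September 1867 has 30 days: 750 − 30 = 720 left.
August 1867 has 31 days: 720 − 31 = 689 left.
July 1867 has 31 days: 689 − 31 = 658 left.
June 1867 has 30 days: 658 − 30 = 628 left.
May 1867 has 31 days: 628 − 31 = 597 left.
April 1867 has 30 days: 597 − 30 = 567 left.
March 1867 has 31 days: 567 − 31 = 536 left.
February 1867 has 28 days (1867 is not a leap year): 536 − 28 = 508 left.
January 1867 has 31 days: 508 − 31 = 477 left.
December 1866 has 31 days: 477 − 31 = 446 left.
November 1866 has 30 days: 446 − 30 = 416 left.
October 1866 has 31 days: 416 − 31 = 385 left.
September 1866 has 30 days: 385 − 30 = 355 left.
August 1866 has 31 days: 355 − 31 = 324 left.
July 1866 has 31 days: 324 − 31 = 293 left.
June 1866 has 30 days: 293 − 30 = 263 left.
May 1866 has 31 days: 263 − 31 = 232 left.
April 1866 has 30 days: 232 − 30 = 202 left.
March 1866 has 31 days: 202 − 31 = 171 left.
February 1866 has 28 days (1866 is not a leap year): 171 − 28 = 143 left.
January 1866 has 31 days: 143 − 31 = 112 left.
December 1865 has 31 days: 112 − 31 = 81 left.
November 1865 has 30 days: 81 − 30 = 51 left.
October 1865 has 31 days: 51 − 31 = 20 left.
September 1865 has 30 days; 30 − 20 = 10 → September 10, 1865.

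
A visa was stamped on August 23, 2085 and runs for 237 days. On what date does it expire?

April 17, 2086

Adding 237 days from August 23, 2085.
August has 31 days, so 31 − 23 = 8 days remain after August 23, 2085; 237 − 8 = 229 left.
September 2085 has 30 days: 229 − 30 = 199 left.
October 2085 has 31 days: 199 − 31 = 168 left.
November 2085 has 30 days: 168 − 30 = 138 left.
December 2085 has 31 days: 138 − 31 = 107 left.
January 2086 has 31 days: 107 − 31 = 76 left.
February 2086 has 28 days (2086 is not a leap year): 76 − 28 = 48 left.
March 2086 has 31 days: 48 − 31 = 17 left.
17 days into April 2086 → April 17, 2086.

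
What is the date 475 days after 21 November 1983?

March 10, 1985

Advancing 475 days from November 21, 1983.
November has 30 days, so 30 − 21 = 9 days remain after November 21, 1983; 475 − 9 = 466 left.
December 1983 has 31 days: 466 − 31 = 435 left.
January 1984 has 31 days: 435 − 31 = 404 left.
February 1984 has 29 days (1984 is a leap year): 404 − 29 = 375 left.
March 1984 has 31 days: 375 − 31 = 344 left.
April 1984 has 30 days: 344 − 30 = 314 left.
May 1984 has 31 days: 314 − 31 = 283 left.
June 1984 has 30 days: 283 − 30 = 253 left.
July 1984 has 31 days: 253 − 31 = 222 left.
August 1984 has 31 days: 222 − 31 = 191 left.
September 1984 has 30 days: 191 − 30 = 161 left.
October 1984 has 31 days: 161 − 31 = 130 left.
November 1984 has 30 days: 130 − 30 = 100 left.
December 1984 has 31 days: 100 − 31 = 69 left.
January 1985 has 31 days: 69 − 31 = 38 left.
February 1985 has 28 days (1985 is not a leap year): 38 − 28 = 10 left.
10 days into March 1985 → March 10, 1985.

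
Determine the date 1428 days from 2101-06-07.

Counting forward 1428 days from June 7, 2101.
June has 30 days, so 30 − 7 = 23 days remain after June 7, 2101; 1428 − 23 = 1405 left.
July 2101 has 31 days: 1405 − 31 = 1374 left.
August 2101 has 31 days: 1374 − 31 = 1343 left.
September 2101 has 30 days: 1343 − 30 = 1313 left.
October 2101 has 31 days: 1313 − 31 = 1282 left.
November 2101 has 30 days: 1282 − 30 = 1252 left.
December 2101 has 31 days: 1252 − 31 = 1221 left.
January 2102 has 31 days: 1221 − 31 = 1190 left.
February 2102 has 28 days (2102 is not a leap year): 1190 − 28 = 1162 left.
March 2102 has 31 days: 1162 − 31 = 1131 left.
April 2102 has 30 days: 1131 − 30 = 1101 left.
May 2102 has 31 days: 1101 − 31 = 1070 left.
June 2102 has 30 days: 1070 − 30 = 1040 left.
July 2102 has 31 days: 1040 − 31 = 1009 left.
August 2102 has 31 days: 1009 − 31 = 978 left.
September 2102 has 30 days: 978 − 30 = 948 left.
October 2102 has 31 days: 948 − 31 = 917 left.
November 2102 has 30 days: 917 − 30 = 887 left.
December 2102 has 31 days: 887 − 31 = 856 left.
January 2103 has 31 days: 856 − 31 = 825 left.
February 2103 has 28 days (2103 is not a leap year): 825 − 28 = 797 left.
March 2103 has 31 days: 797 − 31 = 766 left.
April 2103 has 30 days: 766 − 30 = 736 left.
May 2103 has 31 days: 736 − 31 = 705 left.
June 2103 has 30 days: 705 − 30 = 675 left.
July 2103 has 31 days: 675 − 31 = 644 left.
August 2103 has 31 days: 644 − 31 = 613 left.
September 2103 has 30 days: 613 − 30 = 583 left.
October 2103 has 31 days: 583 − 31 = 552 left.
November 2103 has 30 days: 552 − 30 = 522 left.
December 2103 has 31 days: 522 − 31 = 491 left.
January 2104 has 31 days: 491 − 31 = 460 left.
February 2104 has 29 days (2104 is a leap year): 460 − 29 = 431 left.
March 2104 has 31 days: 431 − 31 = 400 left.
April 2104 has 30 days: 400 − 30 = 370 left.
May 2104 has 31 days: 370 − 31 = 339 left.
June 2104 has 30 days: 339 − 30 = 309 left.
July 2104 has 31 days: 309 − 31 = 278 left.
August 2104 has 31 days: 278 − 31 = 247 left.
September 2104 has 30 days: 247 − 30 = 217 left.
October 2104 has 31 days: 217 − 31 = 186 left.
November 2104 has 30 days: 186 − 30 = 156 left.
December 2104 has 31 days: 156 − 31 = 125 left.
January 2105 has 31 days: 125 − 31 = 94 left.
February 2105 has 28 days (2105 is not a leap year): 94 − 28 = 66 left.
March 2105 has 31 days: 66 − 31 = 35 left.
April 2105 has 30 days: 35 − 30 = 5 left.
5 days into May 2105 → May 5, 2105.

May 5, 2105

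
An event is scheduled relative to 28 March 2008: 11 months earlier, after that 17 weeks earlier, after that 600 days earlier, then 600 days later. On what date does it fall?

December 30, 2006

Counting back 11 months from March 28, 2008:
month 3 − 11 = -8, which is month 4 of year 2007 → April 2007.
Day 28 is valid in April, giving April 28, 2007.
Subtracting 17 weeks (= 119 days) from April 28, 2007:
Going back 28 days from April 28, 2007 reaches the end of the previous month; 119 − 28 = 91 left.
March 2007 has 31 days: 91 − 31 = 60 left.
February 2007 has 28 days (2007 is not a leap year): 60 − 28 = 32 left.
January 2007 has 31 days: 32 − 31 = 1 left.
December 2006 has 31 days; 31 − 1 = 30 → December 30, 2006.
Going back 600 days from December 30, 2006:
Going back 30 days from December 30, 2006 reaches the end of the previous month; 600 − 30 = 570 left.
November 2006 has 30 days: 570 − 30 = 540 left.
October 2006 has 31 days: 540 − 31 = 509 left.
September 2006 has 30 days: 509 − 30 = 479 left.
August 2006 has 31 days: 479 − 31 = 448 left.
July 2006 has 31 days: 448 − 31 = 417 left.
June 2006 has 30 days: 417 − 30 = 387 left.
May 2006 has 31 days: 387 − 31 = 356 left.
April 2006 has 30 days: 356 − 30 = 326 left.
March 2006 has 31 days: 326 − 31 = 295 left.
February 2006 has 28 days (2006 is not a leap year): 295 − 28 = 267 left.
January 2006 has 31 days: 267 − 31 = 236 left.
December 2005 has 31 days: 236 − 31 = 205 left.
November 2005 has 30 days: 205 − 30 = 175 left.
October 2005 has 31 days: 175 − 31 = 144 left.
September 2005 has 30 days: 144 − 30 = 114 left.
August 2005 has 31 days: 114 − 31 = 83 left.
July 2005 has 31 days: 83 − 31 = 52 left.
June 2005 has 30 days: 52 − 30 = 22 left.
May 2005 has 31 days; 31 − 22 = 9 → May 9, 2005.
Adding 600 days from May 9, 2005:
May has 31 days, so 31 − 9 = 22 days remain after May 9, 2005; 600 − 22 = 578 left.
June 2005 has 30 days: 578 − 30 = 548 left.
July 2005 has 31 days: 548 − 31 = 517 left.
August 2005 has 31 days: 517 − 31 = 486 left.
September 2005 has 30 days: 486 − 30 = 456 left.
October 2005 has 31 days: 456 − 31 = 425 left.
November 2005 has 30 days: 425 − 30 = 395 left.
December 2005 has 31 days: 395 − 31 = 364 left.
January 2006 has 31 days: 364 − 31 = 333 left.
February 2006 has 28 days (2006 is not a leap year): 333 − 28 = 305 left.
March 2006 has 31 days: 305 − 31 = 274 left.
April 2006 has 30 days: 274 − 30 = 244 left.
May 2006 has 31 days: 244 − 31 = 213 left.
June 2006 has 30 days: 213 − 30 = 183 left.
July 2006 has 31 days: 183 − 31 = 152 left.
August 2006 has 31 days: 152 − 31 = 121 left.
September 2006 has 30 days: 121 − 30 = 91 left.
October 2006 has 31 days: 91 − 31 = 60 left.
November 2006 has 30 days: 60 − 30 = 30 left.
30 days into December 2006 → December 30, 2006.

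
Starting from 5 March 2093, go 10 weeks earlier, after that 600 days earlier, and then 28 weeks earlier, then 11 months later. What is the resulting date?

September 21, 2091

Going back 10 weeks (= 70 days) from March 5, 2093:
Going back 5 days from March 5, 2093 reaches the end of the previous month; 70 − 5 = 65 left.
February 2093 has 28 days (2093 is not a leap year): 65 − 28 = 37 left.
January 2093 has 31 days: 37 − 31 = 6 left.
December 2092 has 31 days; 31 − 6 = 25 → December 25, 2092.
Subtracting 600 days from December 25, 2092:
Going back 25 days from December 25, 2092 reaches the end of the previous month; 600 − 25 = 575 left.
November 2092 has 30 days: 575 − 30 = 545 left.
October 2092 has 31 days: 545 − 31 = 514 left.
September 2092 has 30 days: 514 − 30 = 484 left.
August 2092 has 31 days: 484 − 31 = 453 left.
July 2092 has 31 days: 453 − 31 = 422 left.
June 2092 has 30 days: 422 − 30 = 392 left.
May 2092 has 31 days: 392 − 31 = 361 left.
April 2092 has 30 days: 361 − 30 = 331 left.
March 2092 has 31 days: 331 − 31 = 300 left.
February 2092 has 29 days (2092 is a leap year): 300 − 29 = 271 left.
January 2092 has 31 days: 271 − 31 = 240 left.
December 2091 has 31 days: 240 − 31 = 209 left.
November 2091 has 30 days: 209 − 30 = 179 left.
October 2091 has 31 days: 179 − 31 = 148 left.
September 2091 has 30 days: 148 − 30 = 118 left.
August 2091 has 31 days: 118 − 31 = 87 left.
July 2091 has 31 days: 87 − 31 = 56 left.
June 2091 has 30 days: 56 − 30 = 26 left.
May 2091 has 31 days; 31 − 26 = 5 → May 5, 2091.
Going back 28 weeks (= 196 days) from May 5, 2091:
Going back 5 days from May 5, 2091 reaches the end of the previous month; 196 − 5 = 191 left.
April 2091 has 30 days: 191 − 30 = 161 left.
March 2091 has 31 days: 161 − 31 = 130 left.
February 2091 has 28 days (2091 is not a leap year): 130 − 28 = 102 left.
January 2091 has 31 days: 102 − 31 = 71 left.
December 2090 has 31 days: 71 − 31 = 40 left.
November 2090 has 30 days: 40 − 30 = 10 left.
October 2090 has 31 days; 31 − 10 = 21 → October 21, 2090.
Counting forward 11 months from October 21, 2090:
month 10 + 11 = 21, which is month 9 of year 2091 → September 2091.
Day 21 is valid in September, giving September 21, 2091.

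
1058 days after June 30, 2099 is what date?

May 24, 2102

Advancing 1058 days from June 30, 2099.
June has 30 days, so 30 − 30 = 0 days remain after June 30, 2099; 1058 − 0 = 1058 left.
July 2099 has 31 days: 1058 − 31 = 1027 left.
August 2099 has 31 days: 1027 − 31 = 996 left.
September 2099 has 30 days: 996 − 30 = 966 left.
October 2099 has 31 days: 966 − 31 = 935 left.
November 2099 has 30 days: 935 − 30 = 905 left.
December 2099 has 31 days: 905 − 31 = 874 left.
January 2100 has 31 days: 874 − 31 = 843 left.
February 2100 has 28 days (2100 is not a leap year (divisible by 100 but not 400)): 843 − 28 = 815 left.
March 2100 has 31 days: 815 − 31 = 784 left.
April 2100 has 30 days: 784 − 30 = 754 left.
May 2100 has 31 days: 754 − 31 = 723 left.
June 2100 has 30 days: 723 − 30 = 693 left.
July 2100 has 31 days: 693 − 31 = 662 left.
August 2100 has 31 days: 662 − 31 = 631 left.
September 2100 has 30 days: 631 − 30 = 601 left.
October 2100 has 31 days: 601 − 31 = 570 left.
November 2100 has 30 days: 570 − 30 = 540 left.
December 2100 has 31 days: 540 − 31 = 509 left.
January 2101 has 31 days: 509 − 31 = 478 left.
February 2101 has 28 days (2101 is not a leap year): 478 − 28 = 450 left.
March 2101 has 31 days: 450 − 31 = 419 left.
April 2101 has 30 days: 419 − 30 = 389 left.
May 2101 has 31 days: 389 − 31 = 358 left.
June 2101 has 30 days: 358 − 30 = 328 left.
July 2101 has 31 days: 328 − 31 = 297 left.
August 2101 has 31 days: 297 − 31 = 266 left.
September 2101 has 30 days: 266 − 30 = 236 left.
October 2101 has 31 days: 236 − 31 = 205 left.
November 2101 has 30 days: 205 − 30 = 175 left.
December 2101 has 31 days: 175 − 31 = 144 left.
January 2102 has 31 days: 144 − 31 = 113 left.
February 2102 has 28 days (2102 is not a leap year): 113 − 28 = 85 left.
March 2102 has 31 days: 85 − 31 = 54 left.
April 2102 has 30 days: 54 − 30 = 24 left.
24 days into May 2102 → May 24, 2102.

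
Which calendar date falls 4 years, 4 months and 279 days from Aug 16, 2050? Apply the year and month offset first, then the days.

Counting forward 4 years, 4 months and 279 days from August 16, 2050: first the month/year part, then the days.
+4 years → 2054; month 8 + 4 = 12 → December 2054.
Day 16 is valid in December, giving December 16, 2054.
Now add 279 days from December 16, 2054.
December has 31 days, so 31 − 16 = 15 days remain after December 16, 2054; 279 − 15 = 264 left.
January 2055 has 31 days: 264 − 31 = 233 left.
February 2055 has 28 days (2055 is not a leap year): 233 − 28 = 205 left.
March 2055 has 31 days: 205 − 31 = 174 left.
April 2055 has 30 days: 174 − 30 = 144 left.
May 2055 has 31 days: 144 − 31 = 113 left.
June 2055 has 30 days: 113 − 30 = 83 left.
July 2055 has 31 days: 83 − 31 = 52 left.
August 2055 has 31 days: 52 − 31 = 21 left.
21 days into September 2055 → September 21, 2055.

September 21, 2055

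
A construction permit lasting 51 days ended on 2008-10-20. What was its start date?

Subtracting 51 days from October 20, 2008.
Going back 20 days from October 20, 2008 reaches the end of the previous month; 51 − 20 = 31 left.
September 2008 has 30 days: 31 − 30 = 1 left.
August 2008 has 31 days; 31 − 1 = 30 → August 30, 2008.

August 30, 2008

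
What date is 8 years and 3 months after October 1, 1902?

Advancing 8 years and 3 months from October 1, 1902.
+8 years → 1910; month 10 + 3 = 13, which is month 1 of year 1911 → January 1911.
Day 1 is valid in January, giving January 1, 1911.

January 1, 1911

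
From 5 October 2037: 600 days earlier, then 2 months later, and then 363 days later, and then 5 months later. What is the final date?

Subtracting 600 days from October 5, 2037:
Going back 5 days from October 5, 2037 reaches the end of the previous month; 600 − 5 = 595 left.
September 2037 has 30 days: 595 − 30 = 565 left.
August 2037 has 31 days: 565 − 31 = 534 left.
July 2037 has 31 days: 534 − 31 = 503 left.
June 2037 has 30 days: 503 − 30 = 473 left.
May 2037 has 31 days: 473 − 31 = 442 left.
April 2037 has 30 days: 442 − 30 = 412 left.
March 2037 has 31 days: 412 − 31 = 381 left.
February 2037 has 28 days (2037 is not a leap year): 381 − 28 = 353 left.
January 2037 has 31 days: 353 − 31 = 322 left.
December 2036 has 31 days: 322 − 31 = 291 left.
November 2036 has 30 days: 291 − 30 = 261 left.
October 2036 has 31 days: 261 − 31 = 230 left.
September 2036 has 30 days: 230 − 30 = 200 left.
August 2036 has 31 days: 200 − 31 = 169 left.
July 2036 has 31 days: 169 − 31 = 138 left.
June 2036 has 30 days: 138 − 30 = 108 left.
May 2036 has 31 days: 108 − 31 = 77 left.
April 2036 has 30 days: 77 − 30 = 47 left.
March 2036 has 31 days: 47 − 31 = 16 left.
February 2036 has 29 days; 29 − 16 = 13 → February 13, 2036.
Counting forward 2 months from February 13, 2036:
month 2 + 2 = 4 → April 2036.
Day 13 is valid in April, giving April 13, 2036.
Counting forward 363 days from April 13, 2036:
April has 30 days, so 30 − 13 = 17 days remain after April 13, 2036; 363 − 17 = 346 left.
May 2036 has 31 days: 346 − 31 = 315 left.
June 2036 has 30 days: 315 − 30 = 285 left.
July 2036 has 31 days: 285 − 31 = 254 left.
August 2036 has 31 days: 254 − 31 = 223 left.
September 2036 has 30 days: 223 − 30 = 193 left.
October 2036 has 31 days: 193 − 31 = 162 left.
November 2036 has 30 days: 162 − 30 = 132 left.
December 2036 has 31 days: 132 − 31 = 101 left.
January 2037 has 31 days: 101 − 31 = 70 left.
February 2037 has 28 days (2037 is not a leap year): 70 − 28 = 42 left.
March 2037 has 31 days: 42 − 31 = 11 left.
11 days into April 2037 → April 11, 2037.
Advancing 5 months from April 11, 2037:
month 4 + 5 = 9 → September 2037.
Day 11 is valid in September, giving September 11, 2037.

September 11, 2037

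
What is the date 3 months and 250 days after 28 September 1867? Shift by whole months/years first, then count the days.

September 3, 1868

Adding 3 months and 250 days from September 28, 1867: first the month/year part, then the days.
month 9 + 3 = 12 → December 1867.
Day 28 is valid in December, giving December 28, 1867.
Now add 250 days from December 28, 1867.
December has 31 days, so 31 − 28 = 3 days remain after December 28, 1867; 250 − 3 = 247 left.
January 1868 has 31 days: 247 − 31 = 216 left.
February 1868 has 29 days (1868 is a leap year): 216 − 29 = 187 left.
March 1868 has 31 days: 187 − 31 = 156 left.
April 1868 has 30 days: 156 − 30 = 126 left.
May 1868 has 31 days: 126 − 31 = 95 left.
June 1868 has 30 days: 95 − 30 = 65 left.
July 1868 has 31 days: 65 − 31 = 34 left.
August 1868 has 31 days: 34 − 31 = 3 left.
3 days into September 1868 → September 3, 1868.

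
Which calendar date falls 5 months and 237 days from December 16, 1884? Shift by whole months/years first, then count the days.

Counting forward 5 months and 237 days from December 16, 1884: first the month/year part, then the days.
month 12 + 5 = 17, which is month 5 of year 1885 → May 1885.
Day 16 is valid in May, giving May 16, 1885.
Now add 237 days from May 16, 1885.
May has 31 days, so 31 − 16 = 15 days remain after May 16, 1885; 237 − 15 = 222 left.
June 1885 has 30 days: 222 − 30 = 192 left.
July 1885 has 31 days: 192 − 31 = 161 left.
August 1885 has 31 days: 161 − 31 = 130 left.
September 1885 has 30 days: 130 − 30 = 100 left.
October 1885 has 31 days: 100 − 31 = 69 left.
November 1885 has 30 days: 69 − 30 = 39 left.
December 1885 has 31 days: 39 − 31 = 8 left.
8 days into January 1886 → January 8, 1886.

January 8, 1886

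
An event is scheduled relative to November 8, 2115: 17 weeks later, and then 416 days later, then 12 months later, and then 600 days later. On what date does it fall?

Adding 17 weeks (= 119 days) from November 8, 2115:
November has 30 days, so 30 − 8 = 22 days remain after November 8, 2115; 119 − 22 = 97 left.
December 2115 has 31 days: 97 − 31 = 66 left.
January 2116 has 31 days: 66 − 31 = 35 left.
February 2116 has 29 days (2116 is a leap year): 35 − 29 = 6 left.
6 days into March 2116 → March 6, 2116.
Adding 416 days from March 6, 2116:
March has 31 days, so 31 − 6 = 25 days remain after March 6, 2116; 416 − 25 = 391 left.
April 2116 has 30 days: 391 − 30 = 361 left.
May 2116 has 31 days: 361 − 31 = 330 left.
June 2116 has 30 days: 330 − 30 = 300 left.
July 2116 has 31 days: 300 − 31 = 269 left.
August 2116 has 31 days: 269 − 31 = 238 left.
September 2116 has 30 days: 238 − 30 = 208 left.
October 2116 has 31 days: 208 − 31 = 177 left.
November 2116 has 30 days: 177 − 30 = 147 left.
December 2116 has 31 days: 147 − 31 = 116 left.
January 2117 has 31 days: 116 − 31 = 85 left.
February 2117 has 28 days (2117 is not a leap year): 85 − 28 = 57 left.
March 2117 has 31 days: 57 − 31 = 26 left.
26 days into April 2117 → April 26, 2117.
Counting forward 12 months from April 26, 2117:
month 4 + 12 = 16, which is month 4 of year 2118 → April 2118.
Day 26 is valid in April, giving April 26, 2118.
Adding 600 days from April 26, 2118:
April has 30 days, so 30 − 26 = 4 days remain after April 26, 2118; 600 − 4 = 596 left.
May 2118 has 31 days: 596 − 31 = 565 left.
June 2118 has 30 days: 565 − 30 = 535 left.
July 2118 has 31 days: 535 − 31 = 504 left.
August 2118 has 31 days: 504 − 31 = 473 left.
September 2118 has 30 days: 473 − 30 = 443 left.
October 2118 has 31 days: 443 − 31 = 412 left.
November 2118 has 30 days: 412 − 30 = 382 left.
December 2118 has 31 days: 382 − 31 = 351 left.
January 2119 has 31 days: 351 − 31 = 320 left.
February 2119 has 28 days (2119 is not a leap year): 320 − 28 = 292 left.
March 2119 has 31 days: 292 − 31 = 261 left.
April 2119 has 30 days: 261 − 30 = 231 left.
May 2119 has 31 days: 231 − 31 = 200 left.
June 2119 has 30 days: 200 − 30 = 170 left.
July 2119 has 31 days: 170 − 31 = 139 left.
August 2119 has 31 days: 139 − 31 = 108 left.
September 2119 has 30 days: 108 − 30 = 78 left.
October 2119 has 31 days: 78 − 31 = 47 left.
November 2119 has 30 days: 47 − 30 = 17 left.
17 days into December 2119 → December 17, 2119.

December 17, 2119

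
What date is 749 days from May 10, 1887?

Counting forward 749 days from May 10, 1887.
May has 31 days, so 31 − 10 = 21 days remain after May 10, 1887; 749 − 21 = 728 left.
June 1887 has 30 days: 728 − 30 = 698 left.
July 1887 has 31 days: 698 − 31 = 667 left.
August 1887 has 31 days: 667 − 31 = 636 left.
September 1887 has 30 days: 636 − 30 = 606 left.
October 1887 has 31 days: 606 − 31 = 575 left.
November 1887 has 30 days: 575 − 30 = 545 left.
December 1887 has 31 days: 545 − 31 = 514 left.
January 1888 has 31 days: 514 − 31 = 483 left.
February 1888 has 29 days (1888 is a leap year): 483 − 29 = 454 left.
March 1888 has 31 days: 454 − 31 = 423 left.
April 1888 has 30 days: 423 − 30 = 393 left.
May 1888 has 31 days: 393 − 31 = 362 left.
June 1888 has 30 days: 362 − 30 = 332 left.
July 1888 has 31 days: 332 − 31 = 301 left.
August 1888 has 31 days: 301 − 31 = 270 left.
September 1888 has 30 days: 270 − 30 = 240 left.
October 1888 has 31 days: 240 − 31 = 209 left.
November 1888 has 30 days: 209 − 30 = 179 left.
December 1888 has 31 days: 179 − 31 = 148 left.
January 1889 has 31 days: 148 − 31 = 117 left.
February 1889 has 28 days (1889 is not a leap year): 117 − 28 = 89 left.
March 1889 has 31 days: 89 − 31 = 58 left.
April 1889 has 30 days: 58 − 30 = 28 left.
28 days into May 1889 → May 28, 1889.

May 28, 1889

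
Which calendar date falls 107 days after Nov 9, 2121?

Adding 107 days from November 9, 2121.
November has 30 days, so 30 − 9 = 21 days remain after November 9, 2121; 107 − 21 = 86 left.
December 2121 has 31 days: 86 − 31 = 55 left.
January 2122 has 31 days: 55 − 31 = 24 left.
24 days into February 2122 → February 24, 2122.

February 24, 2122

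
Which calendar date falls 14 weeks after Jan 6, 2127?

April 14, 2127

Advancing 14 weeks = 98 days from January 6, 2127.
January has 31 days, so 31 − 6 = 25 days remain after January 6, 2127; 98 − 25 = 73 left.
February 2127 has 28 days (2127 is not a leap year): 73 − 28 = 45 left.
March 2127 has 31 days: 45 − 31 = 14 left.
14 days into April 2127 → April 14, 2127.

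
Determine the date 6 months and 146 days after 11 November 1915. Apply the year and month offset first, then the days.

October 4, 1916

Advancing 6 months and 146 days from November 11, 1915: first the month/year part, then the days.
month 11 + 6 = 17, which is month 5 of year 1916 → May 1916.
Day 11 is valid in May, giving May 11, 1916.
Now add 146 days from May 11, 1916.
May has 31 days, so 31 − 11 = 20 days remain after May 11, 1916; 146 − 20 = 126 left.
June 1916 has 30 days: 126 − 30 = 96 left.
July 1916 has 31 days: 96 − 31 = 65 left.
August 1916 has 31 days: 65 − 31 = 34 left.
September 1916 has 30 days: 34 − 30 = 4 left.
4 days into October 1916 → October 4, 1916.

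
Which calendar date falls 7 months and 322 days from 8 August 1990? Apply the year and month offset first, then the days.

January 24, 1992

Counting forward 7 months and 322 days from August 8, 1990: first the month/year part, then the days.
month 8 + 7 = 15, which is month 3 of year 1991 → March 1991.
Day 8 is valid in March, giving March 8, 1991.
Now add 322 days from March 8, 1991.
March has 31 days, so 31 − 8 = 23 days remain after March 8, 1991; 322 − 23 = 299 left.
April 1991 has 30 days: 299 − 30 = 269 left.
May 1991 has 31 days: 269 − 31 = 238 left.
June 1991 has 30 days: 238 − 30 = 208 left.
July 1991 has 31 days: 208 − 31 = 177 left.
August 1991 has 31 days: 177 − 31 = 146 left.
September 1991 has 30 days: 146 − 30 = 116 left.
October 1991 has 31 days: 116 − 31 = 85 left.
November 1991 has 30 days: 85 − 30 = 55 left.
December 1991 has 31 days: 55 − 31 = 24 left.
24 days into January 1992 → January 24, 1992.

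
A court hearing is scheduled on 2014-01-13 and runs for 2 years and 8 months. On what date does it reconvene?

September 13, 2016

Counting forward 2 years and 8 months from January 13, 2014.
+2 years → 2016; month 1 + 8 = 9 → September 2016.
Day 13 is valid in September, giving September 13, 2016.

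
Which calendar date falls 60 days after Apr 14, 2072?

June 13, 2072

Adding 60 days from April 14, 2072.
April has 30 days, so 30 − 14 = 16 days remain after April 14, 2072; 60 − 16 = 44 left.
May 2072 has 31 days: 44 − 31 = 13 left.
13 days into June 2072 → June 13, 2072.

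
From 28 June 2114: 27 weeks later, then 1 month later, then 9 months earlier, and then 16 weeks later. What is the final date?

August 23, 2114

Counting forward 27 weeks (= 189 days) from June 28, 2114:
June has 30 days, so 30 − 28 = 2 days remain after June 28, 2114; 189 − 2 = 187 left.
July 2114 has 31 days: 187 − 31 = 156 left.
August 2114 has 31 days: 156 − 31 = 125 left.
September 2114 has 30 days: 125 − 30 = 95 left.
October 2114 has 31 days: 95 − 31 = 64 left.
November 2114 has 30 days: 64 − 30 = 34 left.
December 2114 has 31 days: 34 − 31 = 3 left.
3 days into January 2115 → January 3, 2115.
Counting forward 1 month from January 3, 2115:
month 1 + 1 = 2 → February 2115.
Day 3 is valid in February, giving February 3, 2115.
Going back 9 months from February 3, 2115:
month 2 − 9 = -7, which is month 5 of year 2114 → May 2114.
Day 3 is valid in May, giving May 3, 2114.
Counting forward 16 weeks (= 112 days) from May 3, 2114:
May has 31 days, so 31 − 3 = 28 days remain after May 3, 2114; 112 − 28 = 84 left.
June 2114 has 30 days: 84 − 30 = 54 left.
July 2114 has 31 days: 54 − 31 = 23 left.
23 days into August 2114 → August 23, 2114.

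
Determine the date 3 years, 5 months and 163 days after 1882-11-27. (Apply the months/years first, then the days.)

October 7, 1886

Advancing 3 years, 5 months and 163 days from November 27, 1882: first the month/year part, then the days.
+3 years → 1885; month 11 + 5 = 16, which is month 4 of year 1886 → April 1886.
Day 27 is valid in April, giving April 27, 1886.
Now add 163 days from April 27, 1886.
April has 30 days, so 30 − 27 = 3 days remain after April 27, 1886; 163 − 3 = 160 left.
May 1886 has 31 days: 160 − 31 = 129 left.
June 1886 has 30 days: 129 − 30 = 99 left.
July 1886 has 31 days: 99 − 31 = 68 left.
August 1886 has 31 days: 68 − 31 = 37 left.
September 1886 has 30 days: 37 − 30 = 7 left.
7 days into October 1886 → October 7, 1886.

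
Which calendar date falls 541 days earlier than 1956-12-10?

June 18, 1955

Going back 541 days from December 10, 1956.
Going back 10 days from December 10, 1956 reaches the end of the previous month; 541 − 10 = 531 left.
November 1956 has 30 days: 531 − 30 = 501 left.
October 1956 has 31 days: 501 − 31 = 470 left.
September 1956 has 30 days: 470 − 30 = 440 left.
August 1956 has 31 days: 440 − 31 = 409 left.
July 1956 has 31 days: 409 − 31 = 378 left.
June 1956 has 30 days: 378 − 30 = 348 left.
May 1956 has 31 days: 348 − 31 = 317 left.
April 1956 has 30 days: 317 − 30 = 287 left.
March 1956 has 31 days: 287 − 31 = 256 left.
February 1956 has 29 days (1956 is a leap year): 256 − 29 = 227 left.
January 1956 has 31 days: 227 − 31 = 196 left.
December 1955 has 31 days: 196 − 31 = 165 left.
November 1955 has 30 days: 165 − 30 = 135 left.
October 1955 has 31 days: 135 − 31 = 104 left.
September 1955 has 30 days: 104 − 30 = 74 left.
August 1955 has 31 days: 74 − 31 = 43 left.
July 1955 has 31 days: 43 − 31 = 12 left.
June 1955 has 30 days; 30 − 12 = 18 → June 18, 1955.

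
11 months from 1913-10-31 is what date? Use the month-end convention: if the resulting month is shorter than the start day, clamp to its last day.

September 30, 1914

Counting forward 11 months from October 31, 1913.
month 10 + 11 = 21, which is month 9 of year 1914 → September 1914.
September 1914 has only 30 days and the start was day 31, so the date clamps to September 30, 1914.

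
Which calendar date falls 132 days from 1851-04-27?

Counting forward 132 days from April 27, 1851.
April has 30 days, so 30 − 27 = 3 days remain after April 27, 1851; 132 − 3 = 129 left.
May 1851 has 31 days: 129 − 31 = 98 left.
June 1851 has 30 days: 98 − 30 = 68 left.
July 1851 has 31 days: 68 − 31 = 37 left.
August 1851 has 31 days: 37 − 31 = 6 left.
6 days into September 1851 → September 6, 1851.

September 6, 1851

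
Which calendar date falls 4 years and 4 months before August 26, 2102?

Subtracting 4 years and 4 months from August 26, 2102.
-4 years → 2098; month 8 − 4 = 4 → April 2098.
Day 26 is valid in April, giving April 26, 2098.

April 26, 2098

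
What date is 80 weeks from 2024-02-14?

Counting forward 80 weeks = 560 days from February 14, 2024.
February has 29 days, so 29 − 14 = 15 days remain after February 14, 2024; 560 − 15 = 545 left.
March 2024 has 31 days: 545 − 31 = 514 left.
April 2024 has 30 days: 514 − 30 = 484 left.
May 2024 has 31 days: 484 − 31 = 453 left.
June 2024 has 30 days: 453 − 30 = 423 left.
July 2024 has 31 days: 423 − 31 = 392 left.
August 2024 has 31 days: 392 − 31 = 361 left.
September 2024 has 30 days: 361 − 30 = 331 left.
October 2024 has 31 days: 331 − 31 = 300 left.
November 2024 has 30 days: 300 − 30 = 270 left.
December 2024 has 31 days: 270 − 31 = 239 left.
January 2025 has 31 days: 239 − 31 = 208 left.
February 2025 has 28 days (2025 is not a leap year): 208 − 28 = 180 left.
March 2025 has 31 days: 180 − 31 = 149 left.
April 2025 has 30 days: 149 − 30 = 119 left.
May 2025 has 31 days: 119 − 31 = 88 left.
June 2025 has 30 days: 88 − 30 = 58 left.
July 2025 has 31 days: 58 − 31 = 27 left.
27 days into August 2025 → August 27, 2025.

August 27, 2025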